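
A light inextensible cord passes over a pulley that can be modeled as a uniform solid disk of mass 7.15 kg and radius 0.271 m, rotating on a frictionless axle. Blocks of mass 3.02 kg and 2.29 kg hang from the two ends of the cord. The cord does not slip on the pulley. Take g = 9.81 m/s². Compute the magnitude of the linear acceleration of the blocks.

I = ½MR² = (1/2)(7.15)(0.271)² = 0.2626 kg·m².
Heavier block: m₁g − T₁ = m₁a. Lighter block: T₂ − m₂g = m₂a.
Pulley: (T₁ − T₂)R = Iα = I(a/R), so T₁ − T₂ = (I/R²)a = (1/2)M_p a = 3.575·a.
Adding the three: (m₁ − m₂)g = (m₁ + m₂ + 3.575)a, so a = (3.02 − 2.29)(9.81)/(3.02 + 2.29 + 3.575) = 0.8060 m/s².

a ≈ 0.806 m/s²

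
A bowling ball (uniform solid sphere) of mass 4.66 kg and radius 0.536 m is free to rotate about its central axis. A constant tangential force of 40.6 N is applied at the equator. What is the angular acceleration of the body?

α ≈ 40.6 rad/s²

I = (2/5)MR² = (2/5)(4.66)(0.536)² = 0.5355 kg·m².
τ = F R = (40.6)(0.536) = 21.76 N·m.
Newton's second law for rotation, τ = Iα, gives α = τ/I = 21.76/0.5355 = 40.64 rad/s².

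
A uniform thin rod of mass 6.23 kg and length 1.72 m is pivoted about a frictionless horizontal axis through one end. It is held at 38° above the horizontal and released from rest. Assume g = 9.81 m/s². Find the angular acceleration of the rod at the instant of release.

α ≈ 6.74 rad/s²

About the pivot, I = (1/3)ML² = (1/3)(6.23)(1.72)² = 6.144 kg·m².
The weight acts at the center, a distance L/2 = 0.8600 m from the pivot; τ = Mg(L/2) cos 38° = 41.42 N·m.
α = τ/I = 41.42/6.144 = 6.742 rad/s².
(Equivalently α = (3g/(2L)) cos 38° = 6.742 rad/s².)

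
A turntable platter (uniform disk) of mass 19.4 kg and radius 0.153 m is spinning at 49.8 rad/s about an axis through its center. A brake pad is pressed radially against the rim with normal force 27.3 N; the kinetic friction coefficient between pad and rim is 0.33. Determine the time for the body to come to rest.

t ≈ 8.20 s

I = ½MR² = (1/2)(19.4)(0.153)² = 0.2271 kg·m².
Friction force f = μN = (0.33)(27.3) = 9.009 N at the rim; torque magnitude τ = fR = 1.378 N·m, opposing ω.
|α| = τ/I = 1.378/0.2271 = 6.070 rad/s² (deceleration).
0 = ω₀ − |α|t ⇒ t = ω₀/|α| = 49.8/6.070 = 8.204 s.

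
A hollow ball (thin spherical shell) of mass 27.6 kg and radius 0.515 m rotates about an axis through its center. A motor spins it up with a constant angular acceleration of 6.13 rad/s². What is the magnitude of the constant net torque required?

I = (2/3)MR² = (2/3)(27.6)(0.515)² = 4.880 kg·m².
τ = Iα = (4.880)(6.130) = 29.92 N·m.

τ ≈ 29.9 N·m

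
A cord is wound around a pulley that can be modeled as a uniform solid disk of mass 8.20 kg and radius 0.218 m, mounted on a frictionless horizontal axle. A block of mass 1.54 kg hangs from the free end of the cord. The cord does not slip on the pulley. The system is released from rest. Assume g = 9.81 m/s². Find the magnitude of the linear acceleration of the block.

I = ½MR² = (1/2)(8.20)(0.218)² = 0.1948 kg·m².
Block: mg − T = ma. Pulley: TR = Iα. No-slip: a = αR, so T = (I/R²)a = 4.100·a.
Then mg = (m + 4.100)a, so a = (1.54)(9.81)/(1.54 + 4.100) = 2.679 m/s².

a ≈ 2.68 m/s²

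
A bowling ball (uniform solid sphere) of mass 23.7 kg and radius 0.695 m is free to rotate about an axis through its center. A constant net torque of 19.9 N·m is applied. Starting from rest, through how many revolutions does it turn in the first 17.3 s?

I = (2/5)MR² = (2/5)(23.7)(0.695)² = 4.579 kg·m².
α = τ/I = 19.9/4.579 = 4.346 rad/s².
θ = ½αt² = ½(4.346)(17.3)² = 650.3 rad.
Revolutions = θ/(2π) = 103.5.

≈ 104 revolutions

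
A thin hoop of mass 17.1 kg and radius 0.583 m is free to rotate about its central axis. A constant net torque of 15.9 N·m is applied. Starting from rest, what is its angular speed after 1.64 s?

ω ≈ 4.49 rad/s

I = MR² = (17.1)(0.583)² = 5.812 kg·m².
α = τ/I = 15.9/5.812 = 2.736 rad/s².
ω = ω₀ + αt = 0 + (2.736)(1.64) = 4.487 rad/s.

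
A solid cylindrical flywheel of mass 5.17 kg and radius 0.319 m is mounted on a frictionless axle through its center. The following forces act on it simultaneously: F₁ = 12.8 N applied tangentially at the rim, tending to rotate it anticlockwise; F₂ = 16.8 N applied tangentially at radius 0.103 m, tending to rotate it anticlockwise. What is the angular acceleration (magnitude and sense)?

α ≈ 22.1 rad/s², anticlockwise

I = ½MR² = (1/2)(5.17)(0.319)² = 0.2631 kg·m².
Taking anticlockwise as positive: τ₁ = +(12.8)(0.319) = +4.083 N·m; τ₂ = +(16.8)(0.103) = +1.730 N·m.
Net torque τ = 5.814 N·m.
α = τ/I = 5.814/0.2631 = 22.10 rad/s².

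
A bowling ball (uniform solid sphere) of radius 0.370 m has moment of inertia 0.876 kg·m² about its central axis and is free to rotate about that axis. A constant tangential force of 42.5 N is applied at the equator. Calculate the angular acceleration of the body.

α ≈ 18.0 rad/s²

τ = F R = (42.5)(0.370) = 15.72 N·m.
Newton's second law for rotation, τ = Iα, gives α = τ/I = 15.72/0.8760 = 17.95 rad/s².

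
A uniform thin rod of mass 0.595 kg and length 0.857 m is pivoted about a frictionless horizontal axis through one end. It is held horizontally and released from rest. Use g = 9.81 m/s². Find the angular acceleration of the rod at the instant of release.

α ≈ 17.2 rad/s²

About the pivot, I = (1/3)ML² = (1/3)(0.595)(0.857)² = 0.1457 kg·m².
The weight acts at the center, a distance L/2 = 0.4285 m from the pivot; τ = Mg(L/2) = 2.501 N·m.
α = τ/I = 2.501/0.1457 = 17.17 rad/s².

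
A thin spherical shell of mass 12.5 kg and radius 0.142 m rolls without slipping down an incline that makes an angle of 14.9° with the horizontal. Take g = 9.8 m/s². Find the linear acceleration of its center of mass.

a ≈ 1.51 m/s²

Translation along the incline: Mg sinθ − f = Ma.
Rotation about the center: fR = Iα with I = (2/3)MR². No-slip gives a = αR, so f = (I/R²)a = (2/3)M a.
Substituting: Mg sinθ = (1 + 0.6667)Ma, so a = g sinθ/(1 + 0.6667) = (9.8) sin 14.9° / 1.667 = 1.512 m/s².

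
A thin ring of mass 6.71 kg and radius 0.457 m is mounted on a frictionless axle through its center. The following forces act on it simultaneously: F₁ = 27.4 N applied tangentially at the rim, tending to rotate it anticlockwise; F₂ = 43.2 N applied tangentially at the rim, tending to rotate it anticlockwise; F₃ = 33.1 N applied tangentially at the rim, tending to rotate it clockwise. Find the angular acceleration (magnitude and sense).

α ≈ 12.2 rad/s², anticlockwise

I = MR² = (6.71)(0.457)² = 1.401 kg·m².
Taking anticlockwise as positive: τ₁ = +(27.4)(0.457) = +12.52 N·m; τ₂ = +(43.2)(0.457) = +19.74 N·m; τ₃ = −(33.1)(0.457) = −15.13 N·m.
Net torque τ = 17.14 N·m.
α = τ/I = 17.14/1.401 = 12.23 rad/s².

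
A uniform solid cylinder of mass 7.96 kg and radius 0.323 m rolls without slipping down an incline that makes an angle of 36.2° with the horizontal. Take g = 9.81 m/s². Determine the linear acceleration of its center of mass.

a ≈ 3.86 m/s²

Translation along the incline: Mg sinθ − f = Ma.
Rotation about the center: fR = Iα with I = ½MR². No-slip gives a = αR, so f = (I/R²)a = (1/2)M a.
Substituting: Mg sinθ = (1 + 0.5000)Ma, so a = g sinθ/(1 + 0.5000) = (9.81) sin 36.2° / 1.500 = 3.863 m/s².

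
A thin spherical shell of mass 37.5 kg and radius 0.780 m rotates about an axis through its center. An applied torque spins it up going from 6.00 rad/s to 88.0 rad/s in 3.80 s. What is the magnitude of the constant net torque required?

τ ≈ 328 N·m

I = (2/3)MR² = (2/3)(37.5)(0.780)² = 15.21 kg·m².
α = Δω/Δt = (88.0 − 6.00)/3.80 = 21.58 rad/s².
τ = Iα = (15.21)(21.58) = 328.2 N·m.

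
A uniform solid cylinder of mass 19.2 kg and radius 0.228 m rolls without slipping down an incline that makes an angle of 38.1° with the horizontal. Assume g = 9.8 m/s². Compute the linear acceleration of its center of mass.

a ≈ 4.03 m/s²

Translation along the incline: Mg sinθ − f = Ma.
Rotation about the center: fR = Iα with I = ½MR². No-slip gives a = αR, so f = (I/R²)a = (1/2)M a.
Substituting: Mg sinθ = (1 + 0.5000)Ma, so a = g sinθ/(1 + 0.5000) = (9.8) sin 38.1° / 1.500 = 4.031 m/s².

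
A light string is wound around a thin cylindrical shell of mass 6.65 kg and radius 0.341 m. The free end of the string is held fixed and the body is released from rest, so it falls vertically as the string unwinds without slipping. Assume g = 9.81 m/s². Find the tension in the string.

Translation: Mg − T = Ma. Rotation about the center: TR = Iα with I = MR².
With a = αR: T = (I/R²)a = M a, so Mg = (1 + 1.000)Ma.
a = g/(1 + 1.000) = 9.81/2.000 = 4.905 m/s².
T = 1.000·M·a = (1.000)(6.65)(4.905) = 32.62 N.

T ≈ 32.6 N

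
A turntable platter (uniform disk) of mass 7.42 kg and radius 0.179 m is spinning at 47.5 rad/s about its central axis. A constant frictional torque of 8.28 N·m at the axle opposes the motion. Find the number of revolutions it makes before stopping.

≈ 2.58 revolutions

I = ½MR² = (1/2)(7.42)(0.179)² = 0.1189 kg·m².
The net torque has magnitude 8.28 N·m, opposing ω.
|α| = τ/I = 8.280/0.1189 = 69.65 rad/s² (deceleration).
ω² = ω₀² − 2|α|θ with ω = 0 ⇒ θ = ω₀²/(2|α|) = 16.20 rad = 2.578 rev.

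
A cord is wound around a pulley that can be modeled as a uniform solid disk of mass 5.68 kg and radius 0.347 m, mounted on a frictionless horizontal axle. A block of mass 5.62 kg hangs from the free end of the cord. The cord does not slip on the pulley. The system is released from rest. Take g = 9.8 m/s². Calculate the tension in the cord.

I = ½MR² = (1/2)(5.68)(0.347)² = 0.3420 kg·m².
Block: mg − T = ma. Pulley: TR = Iα. No-slip: a = αR, so T = (I/R²)a = 2.840·a.
Then mg = (m + 2.840)a, so a = (5.62)(9.8)/(5.62 + 2.840) = 6.510 m/s².
T = 2.840·a = 18.49 N.

T ≈ 18.5 N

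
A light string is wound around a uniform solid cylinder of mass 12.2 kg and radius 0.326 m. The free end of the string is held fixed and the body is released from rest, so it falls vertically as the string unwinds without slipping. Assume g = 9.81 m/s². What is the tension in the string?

Translation: Mg − T = Ma. Rotation about the center: TR = Iα with I = ½MR².
With a = αR: T = (I/R²)a = (1/2)M a, so Mg = (1 + 0.5000)Ma.
a = g/(1 + 0.5000) = 9.81/1.500 = 6.540 m/s².
T = 0.5000·M·a = (0.5000)(12.2)(6.540) = 39.89 N.

T ≈ 39.9 N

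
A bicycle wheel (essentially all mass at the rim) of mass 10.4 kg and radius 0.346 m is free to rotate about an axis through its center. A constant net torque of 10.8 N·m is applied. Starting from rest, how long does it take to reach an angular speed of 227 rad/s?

t ≈ 26.2 s

I = MR² = (10.4)(0.346)² = 1.245 kg·m².
α = τ/I = 10.8/1.245 = 8.674 rad/s².
ω = αt ⇒ t = ω/α = 227/8.674 = 26.17 s.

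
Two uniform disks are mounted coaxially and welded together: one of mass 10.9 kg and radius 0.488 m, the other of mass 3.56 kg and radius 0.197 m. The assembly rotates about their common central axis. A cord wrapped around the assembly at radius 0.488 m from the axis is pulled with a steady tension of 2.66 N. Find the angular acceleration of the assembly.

α ≈ 0.950 rad/s²

I = ½M₁R₁² + ½M₂R₂² = ½(10.9)(0.488)² + ½(3.56)(0.197)² = 1.367 kg·m².
τ = F r = (2.66)(0.488) = 1.298 N·m.
α = τ/I = 1.298/1.367 = 0.9496 rad/s².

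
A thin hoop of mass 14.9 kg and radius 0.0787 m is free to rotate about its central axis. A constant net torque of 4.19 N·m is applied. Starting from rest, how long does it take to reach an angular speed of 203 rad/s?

t ≈ 4.47 s

I = MR² = (14.9)(0.0787)² = 0.09229 kg·m².
α = τ/I = 4.19/0.09229 = 45.40 rad/s².
ω = αt ⇒ t = ω/α = 203/45.40 = 4.471 s.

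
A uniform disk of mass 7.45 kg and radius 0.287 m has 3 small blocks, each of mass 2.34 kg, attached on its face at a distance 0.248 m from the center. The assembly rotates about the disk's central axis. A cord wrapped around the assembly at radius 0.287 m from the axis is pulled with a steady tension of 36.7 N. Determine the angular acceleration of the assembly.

α ≈ 14.3 rad/s²

I_disk = ½MR² = ½(7.45)(0.287)² = 0.3068 kg·m².
I_blocks = 3·m·r² = 3(2.34)(0.248)² = 0.4318 kg·m².
Total I = 0.7386 kg·m².
τ = F r = (36.7)(0.287) = 10.53 N·m.
α = τ/I = 10.53/0.7386 = 14.26 rad/s².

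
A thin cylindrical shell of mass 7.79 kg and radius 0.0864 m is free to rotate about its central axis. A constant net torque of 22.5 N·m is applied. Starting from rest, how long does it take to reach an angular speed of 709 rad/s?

t ≈ 1.83 s

I = MR² = (7.79)(0.0864)² = 0.05815 kg·m².
α = τ/I = 22.5/0.05815 = 386.9 rad/s².
ω = αt ⇒ t = ω/α = 709/386.9 = 1.832 s.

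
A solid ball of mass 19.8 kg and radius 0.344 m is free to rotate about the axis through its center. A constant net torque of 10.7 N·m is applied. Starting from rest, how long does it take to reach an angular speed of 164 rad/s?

t ≈ 14.4 s

I = (2/5)MR² = (2/5)(19.8)(0.344)² = 0.9372 kg·m².
α = τ/I = 10.7/0.9372 = 11.42 rad/s².
ω = αt ⇒ t = ω/α = 164/11.42 = 14.36 s.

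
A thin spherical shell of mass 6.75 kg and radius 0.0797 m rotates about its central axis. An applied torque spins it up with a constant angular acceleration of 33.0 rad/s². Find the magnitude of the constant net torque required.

I = (2/3)MR² = (2/3)(6.75)(0.0797)² = 0.02858 kg·m².
τ = Iα = (0.02858)(33.00) = 0.9433 N·m.

τ ≈ 0.943 N·m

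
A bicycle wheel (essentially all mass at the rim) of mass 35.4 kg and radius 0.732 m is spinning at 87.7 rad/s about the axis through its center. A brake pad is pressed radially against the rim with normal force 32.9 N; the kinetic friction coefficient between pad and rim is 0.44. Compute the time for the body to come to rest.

t ≈ 157 s

I = MR² = (35.4)(0.732)² = 18.97 kg·m².
Friction force f = μN = (0.44)(32.9) = 14.48 N at the rim; torque magnitude τ = fR = 10.60 N·m, opposing ω.
|α| = τ/I = 10.60/18.97 = 0.5586 rad/s² (deceleration).
0 = ω₀ − |α|t ⇒ t = ω₀/|α| = 87.7/0.5586 = 157.0 s.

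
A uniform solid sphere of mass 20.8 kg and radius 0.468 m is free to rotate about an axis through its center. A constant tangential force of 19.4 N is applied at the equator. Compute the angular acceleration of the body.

α ≈ 4.98 rad/s²

I = (2/5)MR² = (2/5)(20.8)(0.468)² = 1.822 kg·m².
τ = F R = (19.4)(0.468) = 9.079 N·m.
Newton's second law for rotation, τ = Iα, gives α = τ/I = 9.079/1.822 = 4.982 rad/s².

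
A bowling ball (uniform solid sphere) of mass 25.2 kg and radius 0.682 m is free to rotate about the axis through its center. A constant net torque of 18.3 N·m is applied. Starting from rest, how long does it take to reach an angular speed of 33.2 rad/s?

t ≈ 8.51 s

I = (2/5)MR² = (2/5)(25.2)(0.682)² = 4.688 kg·m².
α = τ/I = 18.3/4.688 = 3.903 rad/s².
ω = αt ⇒ t = ω/α = 33.2/3.903 = 8.506 s.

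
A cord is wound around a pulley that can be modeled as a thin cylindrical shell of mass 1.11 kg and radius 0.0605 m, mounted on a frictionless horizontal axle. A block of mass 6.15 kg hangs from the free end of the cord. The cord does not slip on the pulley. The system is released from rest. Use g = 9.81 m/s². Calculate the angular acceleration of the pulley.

I = MR² = (1.11)(0.0605)² = 0.004063 kg·m².
Block: mg − T = ma. Pulley: TR = Iα. No-slip: a = αR, so T = (I/R²)a = 1.110·a.
Then mg = (m + 1.110)a, so a = (6.15)(9.81)/(6.15 + 1.110) = 8.310 m/s².
α = a/R = 8.310/0.0605 = 137.4 rad/s².

α ≈ 137 rad/s²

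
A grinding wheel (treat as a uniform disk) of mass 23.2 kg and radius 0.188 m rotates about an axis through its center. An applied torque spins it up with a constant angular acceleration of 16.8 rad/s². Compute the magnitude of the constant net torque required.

I = ½MR² = (1/2)(23.2)(0.188)² = 0.4100 kg·m².
τ = Iα = (0.4100)(16.80) = 6.888 N·m.

τ ≈ 6.89 N·m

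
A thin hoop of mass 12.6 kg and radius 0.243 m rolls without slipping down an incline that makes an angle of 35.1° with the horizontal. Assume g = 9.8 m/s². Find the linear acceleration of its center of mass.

Translation along the incline: Mg sinθ − f = Ma.
Rotation about the center: fR = Iα with I = MR². No-slip gives a = αR, so f = (I/R²)a = M a.
Substituting: Mg sinθ = (1 + 1.000)Ma, so a = g sinθ/(1 + 1.000) = (9.8) sin 35.1° / 2.000 = 2.818 m/s².

a ≈ 2.82 m/s²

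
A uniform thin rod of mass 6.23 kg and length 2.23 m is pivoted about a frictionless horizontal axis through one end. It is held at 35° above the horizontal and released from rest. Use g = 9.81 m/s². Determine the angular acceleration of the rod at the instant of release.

α ≈ 5.41 rad/s²

About the pivot, I = (1/3)ML² = (1/3)(6.23)(2.23)² = 10.33 kg·m².
The weight acts at the center, a distance L/2 = 1.115 m from the pivot; τ = Mg(L/2) cos 35° = 55.82 N·m.
α = τ/I = 55.82/10.33 = 5.405 rad/s².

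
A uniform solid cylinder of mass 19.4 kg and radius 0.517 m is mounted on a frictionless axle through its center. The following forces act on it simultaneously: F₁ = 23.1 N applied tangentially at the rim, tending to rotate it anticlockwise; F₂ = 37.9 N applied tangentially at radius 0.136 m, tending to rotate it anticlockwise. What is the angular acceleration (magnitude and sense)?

I = ½MR² = (1/2)(19.4)(0.517)² = 2.593 kg·m².
Taking anticlockwise as positive: τ₁ = +(23.1)(0.517) = +11.94 N·m; τ₂ = +(37.9)(0.136) = +5.154 N·m.
Net torque τ = 17.10 N·m.
α = τ/I = 17.10/2.593 = 6.594 rad/s².

α ≈ 6.59 rad/s², anticlockwise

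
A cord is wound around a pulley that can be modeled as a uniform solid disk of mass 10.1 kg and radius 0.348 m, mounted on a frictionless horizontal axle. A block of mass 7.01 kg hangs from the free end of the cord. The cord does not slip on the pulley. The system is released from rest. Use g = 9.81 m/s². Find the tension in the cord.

I = ½MR² = (1/2)(10.1)(0.348)² = 0.6116 kg·m².
Block: mg − T = ma. Pulley: TR = Iα. No-slip: a = αR, so T = (I/R²)a = 5.050·a.
Then mg = (m + 5.050)a, so a = (7.01)(9.81)/(7.01 + 5.050) = 5.702 m/s².
T = 5.050·a = 28.80 N.

T ≈ 28.8 N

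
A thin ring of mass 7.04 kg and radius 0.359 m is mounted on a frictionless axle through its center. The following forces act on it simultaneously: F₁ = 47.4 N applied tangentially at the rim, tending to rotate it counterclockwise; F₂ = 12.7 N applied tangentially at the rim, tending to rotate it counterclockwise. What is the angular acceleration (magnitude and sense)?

α ≈ 23.8 rad/s², counterclockwise

I = MR² = (7.04)(0.359)² = 0.9073 kg·m².
Taking counterclockwise as positive: τ₁ = +(47.4)(0.359) = +17.02 N·m; τ₂ = +(12.7)(0.359) = +4.559 N·m.
Net torque τ = 21.58 N·m.
α = τ/I = 21.58/0.9073 = 23.78 rad/s².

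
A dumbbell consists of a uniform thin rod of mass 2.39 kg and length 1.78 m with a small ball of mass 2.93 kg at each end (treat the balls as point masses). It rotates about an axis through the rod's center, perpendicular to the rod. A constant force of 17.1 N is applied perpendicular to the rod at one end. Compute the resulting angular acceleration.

α ≈ 2.89 rad/s²

I_rod = (1/12)ML² = (1/12)(2.39)(1.78)² = 0.6310 kg·m².
I_balls = 2·m·(L/2)² = 2(2.93)(0.8900)² = 4.642 kg·m².
Total I = 5.273 kg·m².
τ = F·(L/2) = (17.1)(0.890) = 15.22 N·m.
α = τ/I = 15.22/5.273 = 2.886 rad/s².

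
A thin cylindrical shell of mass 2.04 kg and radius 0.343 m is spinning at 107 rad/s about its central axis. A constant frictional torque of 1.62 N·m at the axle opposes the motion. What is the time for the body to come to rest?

t ≈ 15.9 s

I = MR² = (2.04)(0.343)² = 0.2400 kg·m².
The net torque has magnitude 1.62 N·m, opposing ω.
|α| = τ/I = 1.620/0.2400 = 6.750 rad/s² (deceleration).
0 = ω₀ − |α|t ⇒ t = ω₀/|α| = 107/6.750 = 15.85 s.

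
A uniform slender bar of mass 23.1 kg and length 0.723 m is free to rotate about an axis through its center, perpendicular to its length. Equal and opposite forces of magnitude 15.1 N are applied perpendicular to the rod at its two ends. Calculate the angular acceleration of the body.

I = (1/12)ML² = (1/12)(23.1)(0.723)² = 1.006 kg·m².
The couple gives τ = F·(L/2) + F·(L/2) = F L = (15.1)(0.723) = 10.92 N·m.
Newton's second law for rotation, τ = Iα, gives α = τ/I = 10.92/1.006 = 10.85 rad/s².

α ≈ 10.8 rad/s²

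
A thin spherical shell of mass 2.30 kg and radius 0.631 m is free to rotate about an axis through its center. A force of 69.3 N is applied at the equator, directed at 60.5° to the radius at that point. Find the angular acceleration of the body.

α ≈ 62.3 rad/s²

I = (2/3)MR² = (2/3)(2.30)(0.631)² = 0.6105 kg·m².
Only the tangential component produces torque: τ = F R sinθ = (69.3)(0.631) sin 60.5° = 38.06 N·m.
Newton's second law for rotation, τ = Iα, gives α = τ/I = 38.06/0.6105 = 62.34 rad/s².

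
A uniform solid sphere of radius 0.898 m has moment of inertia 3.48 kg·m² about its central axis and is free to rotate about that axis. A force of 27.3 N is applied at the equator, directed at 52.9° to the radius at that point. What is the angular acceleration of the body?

α ≈ 5.62 rad/s²

Only the tangential component produces torque: τ = F R sinθ = (27.3)(0.898) sin 52.9° = 19.55 N·m.
From τ = Iα: α = 19.55/3.480 = 5.619 rad/s².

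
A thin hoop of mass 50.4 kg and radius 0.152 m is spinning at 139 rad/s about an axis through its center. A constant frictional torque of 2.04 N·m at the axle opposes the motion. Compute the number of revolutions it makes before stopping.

≈ 878 revolutions

I = MR² = (50.4)(0.152)² = 1.164 kg·m².
The net torque has magnitude 2.04 N·m, opposing ω.
|α| = τ/I = 2.040/1.164 = 1.752 rad/s² (deceleration).
ω² = ω₀² − 2|α|θ with ω = 0 ⇒ θ = ω₀²/(2|α|) = 5514 rad = 877.6 rev.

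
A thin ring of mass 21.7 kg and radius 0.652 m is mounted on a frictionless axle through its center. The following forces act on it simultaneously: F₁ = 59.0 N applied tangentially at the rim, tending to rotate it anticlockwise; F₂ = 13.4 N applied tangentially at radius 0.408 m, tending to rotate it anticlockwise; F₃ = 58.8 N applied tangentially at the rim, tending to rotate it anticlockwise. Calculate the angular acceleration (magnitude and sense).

I = MR² = (21.7)(0.652)² = 9.225 kg·m².
Taking anticlockwise as positive: τ₁ = +(59.0)(0.652) = +38.47 N·m; τ₂ = +(13.4)(0.408) = +5.467 N·m; τ₃ = +(58.8)(0.652) = +38.34 N·m.
Net torque τ = 82.27 N·m.
α = τ/I = 82.27/9.225 = 8.919 rad/s².

α ≈ 8.92 rad/s², anticlockwise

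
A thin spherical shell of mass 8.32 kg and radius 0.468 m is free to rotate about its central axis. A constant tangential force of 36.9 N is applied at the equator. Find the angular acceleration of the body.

α ≈ 14.2 rad/s²

I = (2/3)MR² = (2/3)(8.32)(0.468)² = 1.215 kg·m².
τ = F R = (36.9)(0.468) = 17.27 N·m.
Newton's second law for rotation, τ = Iα, gives α = τ/I = 17.27/1.215 = 14.22 rad/s².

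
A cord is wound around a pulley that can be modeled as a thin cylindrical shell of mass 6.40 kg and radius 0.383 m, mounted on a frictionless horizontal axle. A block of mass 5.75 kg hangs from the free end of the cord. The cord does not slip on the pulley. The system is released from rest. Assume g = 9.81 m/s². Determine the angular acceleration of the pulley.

I = MR² = (6.40)(0.383)² = 0.9388 kg·m².
Block: mg − T = ma. Pulley: TR = Iα. No-slip: a = αR, so T = (I/R²)a = 6.400·a.
Then mg = (m + 6.400)a, so a = (5.75)(9.81)/(5.75 + 6.400) = 4.643 m/s².
α = a/R = 4.643/0.383 = 12.12 rad/s².

α ≈ 12.1 rad/s²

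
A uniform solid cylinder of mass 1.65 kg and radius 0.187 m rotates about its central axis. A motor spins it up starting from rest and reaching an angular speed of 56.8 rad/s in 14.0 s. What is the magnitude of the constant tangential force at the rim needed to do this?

I = ½MR² = (1/2)(1.65)(0.187)² = 0.02885 kg·m².
α = Δω/Δt = (56.8 − 0)/14.0 = 4.057 rad/s².
The required torque is τ = Iα = (0.02885)(4.057) = 0.1170 N·m.
A tangential force at the rim gives τ = FR, so F = τ/R = 0.1170/0.187 = 0.6259 N.

F ≈ 0.626 N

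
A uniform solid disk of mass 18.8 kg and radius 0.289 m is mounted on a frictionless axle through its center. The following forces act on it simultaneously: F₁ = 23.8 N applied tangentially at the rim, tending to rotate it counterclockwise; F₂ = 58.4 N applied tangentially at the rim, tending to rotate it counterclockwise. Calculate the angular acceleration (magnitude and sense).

α ≈ 30.3 rad/s², counterclockwise

I = ½MR² = (1/2)(18.8)(0.289)² = 0.7851 kg·m².
Taking counterclockwise as positive: τ₁ = +(23.8)(0.289) = +6.878 N·m; τ₂ = +(58.4)(0.289) = +16.88 N·m.
Net torque τ = 23.76 N·m.
α = τ/I = 23.76/0.7851 = 30.26 rad/s².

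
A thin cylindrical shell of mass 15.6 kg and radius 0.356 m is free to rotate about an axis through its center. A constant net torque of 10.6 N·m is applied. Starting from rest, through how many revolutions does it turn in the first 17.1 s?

I = MR² = (15.6)(0.356)² = 1.977 kg·m².
α = τ/I = 10.6/1.977 = 5.361 rad/s².
θ = ½αt² = ½(5.361)(17.1)² = 783.9 rad.
Revolutions = θ/(2π) = 124.8.

≈ 125 revolutions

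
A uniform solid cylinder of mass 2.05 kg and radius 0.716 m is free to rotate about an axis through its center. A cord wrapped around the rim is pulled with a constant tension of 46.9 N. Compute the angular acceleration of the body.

I = ½MR² = (1/2)(2.05)(0.716)² = 0.5255 kg·m².
τ = F R = (46.9)(0.716) = 33.58 N·m.
Newton's second law for rotation, τ = Iα, gives α = τ/I = 33.58/0.5255 = 63.91 rad/s².

α ≈ 63.9 rad/s²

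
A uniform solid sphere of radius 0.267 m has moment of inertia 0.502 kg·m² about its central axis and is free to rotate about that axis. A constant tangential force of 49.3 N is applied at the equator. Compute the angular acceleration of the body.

τ = F R = (49.3)(0.267) = 13.16 N·m.
Newton's second law for rotation, τ = Iα, gives α = τ/I = 13.16/0.5020 = 26.22 rad/s².

α ≈ 26.2 rad/s²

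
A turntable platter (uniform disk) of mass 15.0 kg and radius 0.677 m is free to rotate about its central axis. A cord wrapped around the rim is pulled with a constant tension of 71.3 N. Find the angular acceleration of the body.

α ≈ 14.0 rad/s²

I = ½MR² = (1/2)(15.0)(0.677)² = 3.437 kg·m².
τ = F R = (71.3)(0.677) = 48.27 N·m.
From τ = Iα: α = 48.27/3.437 = 14.04 rad/s².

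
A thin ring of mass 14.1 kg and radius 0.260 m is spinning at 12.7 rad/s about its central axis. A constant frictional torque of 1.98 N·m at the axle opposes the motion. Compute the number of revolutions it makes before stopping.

≈ 6.18 revolutions

I = MR² = (14.1)(0.260)² = 0.9532 kg·m².
The net torque has magnitude 1.98 N·m, opposing ω.
|α| = τ/I = 1.980/0.9532 = 2.077 rad/s² (deceleration).
ω² = ω₀² − 2|α|θ with ω = 0 ⇒ θ = ω₀²/(2|α|) = 38.82 rad = 6.179 rev.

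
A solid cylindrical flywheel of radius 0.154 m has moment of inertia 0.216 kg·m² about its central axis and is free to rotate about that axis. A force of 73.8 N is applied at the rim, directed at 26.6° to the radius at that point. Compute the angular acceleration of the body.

α ≈ 23.6 rad/s²

Only the tangential component produces torque: τ = F R sinθ = (73.8)(0.154) sin 26.6° = 5.089 N·m.
From τ = Iα: α = 5.089/0.2160 = 23.56 rad/s².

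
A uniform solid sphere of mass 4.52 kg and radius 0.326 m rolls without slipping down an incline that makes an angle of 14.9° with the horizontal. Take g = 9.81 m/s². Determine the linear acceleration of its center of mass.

Translation along the incline: Mg sinθ − f = Ma.
Rotation about the center: fR = Iα with I = (2/5)MR². No-slip gives a = αR, so f = (I/R²)a = (2/5)M a.
Substituting: Mg sinθ = (1 + 0.4000)Ma, so a = g sinθ/(1 + 0.4000) = (9.81) sin 14.9° / 1.400 = 1.802 m/s².

a ≈ 1.80 m/s²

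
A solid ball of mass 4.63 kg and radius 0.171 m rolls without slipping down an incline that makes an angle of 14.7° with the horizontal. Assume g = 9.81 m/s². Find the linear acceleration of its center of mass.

Translation along the incline: Mg sinθ − f = Ma.
Rotation about the center: fR = Iα with I = (2/5)MR². No-slip gives a = αR, so f = (I/R²)a = (2/5)M a.
Substituting: Mg sinθ = (1 + 0.4000)Ma, so a = g sinθ/(1 + 0.4000) = (9.81) sin 14.7° / 1.400 = 1.778 m/s².

a ≈ 1.78 m/s²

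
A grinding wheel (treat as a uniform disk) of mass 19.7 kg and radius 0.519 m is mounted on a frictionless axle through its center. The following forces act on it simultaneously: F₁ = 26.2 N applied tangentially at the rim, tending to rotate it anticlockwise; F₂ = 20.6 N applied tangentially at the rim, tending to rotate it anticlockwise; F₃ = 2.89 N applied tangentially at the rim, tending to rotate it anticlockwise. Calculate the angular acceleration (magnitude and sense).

α ≈ 9.72 rad/s², anticlockwise

I = ½MR² = (1/2)(19.7)(0.519)² = 2.653 kg·m².
Taking anticlockwise as positive: τ₁ = +(26.2)(0.519) = +13.60 N·m; τ₂ = +(20.6)(0.519) = +10.69 N·m; τ₃ = +(2.89)(0.519) = +1.500 N·m.
Net torque τ = 25.79 N·m.
α = τ/I = 25.79/2.653 = 9.720 rad/s².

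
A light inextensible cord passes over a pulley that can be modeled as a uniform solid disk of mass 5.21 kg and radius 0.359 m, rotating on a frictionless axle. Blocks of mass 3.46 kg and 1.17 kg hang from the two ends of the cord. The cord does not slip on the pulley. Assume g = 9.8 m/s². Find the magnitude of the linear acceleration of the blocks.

I = ½MR² = (1/2)(5.21)(0.359)² = 0.3357 kg·m².
Heavier block: m₁g − T₁ = m₁a. Lighter block: T₂ − m₂g = m₂a.
Pulley: (T₁ − T₂)R = Iα = I(a/R), so T₁ − T₂ = (I/R²)a = (1/2)M_p a = 2.605·a.
Adding the three: (m₁ − m₂)g = (m₁ + m₂ + 2.605)a, so a = (3.46 − 1.17)(9.8)/(3.46 + 1.17 + 2.605) = 3.102 m/s².

a ≈ 3.10 m/s²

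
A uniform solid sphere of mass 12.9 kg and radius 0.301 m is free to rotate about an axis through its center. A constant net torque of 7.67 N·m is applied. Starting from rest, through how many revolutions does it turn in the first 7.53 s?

≈ 74.0 revolutions

I = (2/5)MR² = (2/5)(12.9)(0.301)² = 0.4675 kg·m².
α = τ/I = 7.67/0.4675 = 16.41 rad/s².
θ = ½αt² = ½(16.41)(7.53)² = 465.1 rad.
Revolutions = θ/(2π) = 74.03.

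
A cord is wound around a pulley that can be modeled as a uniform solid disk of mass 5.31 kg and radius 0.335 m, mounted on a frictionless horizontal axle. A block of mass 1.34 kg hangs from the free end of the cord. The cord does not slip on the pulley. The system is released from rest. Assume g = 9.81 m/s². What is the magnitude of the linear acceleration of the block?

a ≈ 3.29 m/s²

I = ½MR² = (1/2)(5.31)(0.335)² = 0.2980 kg·m².
Block: mg − T = ma. Pulley: TR = Iα. No-slip: a = αR, so T = (I/R²)a = 2.655·a.
Then mg = (m + 2.655)a, so a = (1.34)(9.81)/(1.34 + 2.655) = 3.290 m/s².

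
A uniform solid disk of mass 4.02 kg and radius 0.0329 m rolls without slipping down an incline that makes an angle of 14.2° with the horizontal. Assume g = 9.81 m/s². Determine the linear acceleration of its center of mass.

Translation along the incline: Mg sinθ − f = Ma.
Rotation about the center: fR = Iα with I = ½MR². No-slip gives a = αR, so f = (I/R²)a = (1/2)M a.
Substituting: Mg sinθ = (1 + 0.5000)Ma, so a = g sinθ/(1 + 0.5000) = (9.81) sin 14.2° / 1.500 = 1.604 m/s².

a ≈ 1.60 m/s²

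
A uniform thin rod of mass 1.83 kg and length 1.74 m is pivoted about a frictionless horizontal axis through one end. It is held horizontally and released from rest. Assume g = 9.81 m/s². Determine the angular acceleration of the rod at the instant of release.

α ≈ 8.46 rad/s²

About the pivot, I = (1/3)ML² = (1/3)(1.83)(1.74)² = 1.847 kg·m².
The weight acts at the center, a distance L/2 = 0.8700 m from the pivot; τ = Mg(L/2) = 15.62 N·m.
α = τ/I = 15.62/1.847 = 8.457 rad/s².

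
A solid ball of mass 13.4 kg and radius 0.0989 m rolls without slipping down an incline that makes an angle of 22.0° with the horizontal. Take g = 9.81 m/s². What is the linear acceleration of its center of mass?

Translation along the incline: Mg sinθ − f = Ma.
Rotation about the center: fR = Iα with I = (2/5)MR². No-slip gives a = αR, so f = (I/R²)a = (2/5)M a.
Substituting: Mg sinθ = (1 + 0.4000)Ma, so a = g sinθ/(1 + 0.4000) = (9.81) sin 22.0° / 1.400 = 2.625 m/s².

a ≈ 2.62 m/s²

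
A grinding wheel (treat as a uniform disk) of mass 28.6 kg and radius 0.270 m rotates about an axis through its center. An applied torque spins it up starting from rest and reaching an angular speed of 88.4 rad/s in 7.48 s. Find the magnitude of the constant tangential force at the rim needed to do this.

I = ½MR² = (1/2)(28.6)(0.270)² = 1.042 kg·m².
α = Δω/Δt = (88.4 − 0)/7.48 = 11.82 rad/s².
The required torque is τ = Iα = (1.042)(11.82) = 12.32 N·m.
A tangential force at the rim gives τ = FR, so F = τ/R = 12.32/0.270 = 45.63 N.

F ≈ 45.6 N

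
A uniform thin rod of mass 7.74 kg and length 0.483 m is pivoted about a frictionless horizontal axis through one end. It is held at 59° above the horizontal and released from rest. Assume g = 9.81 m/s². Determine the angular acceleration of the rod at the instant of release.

α ≈ 15.7 rad/s²

About the pivot, I = (1/3)ML² = (1/3)(7.74)(0.483)² = 0.6019 kg·m².
The weight acts at the center, a distance L/2 = 0.2415 m from the pivot; τ = Mg(L/2) cos 59° = 9.444 N·m.
α = τ/I = 9.444/0.6019 = 15.69 rad/s².
(Equivalently α = (3g/(2L)) cos 59° = 15.69 rad/s².)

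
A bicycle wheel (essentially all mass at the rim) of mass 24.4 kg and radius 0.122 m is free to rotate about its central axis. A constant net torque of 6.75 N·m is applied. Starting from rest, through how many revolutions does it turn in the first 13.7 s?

≈ 278 revolutions

I = MR² = (24.4)(0.122)² = 0.3632 kg·m².
α = τ/I = 6.75/0.3632 = 18.59 rad/s².
θ = ½αt² = ½(18.59)(13.7)² = 1744 rad.
Revolutions = θ/(2π) = 277.6.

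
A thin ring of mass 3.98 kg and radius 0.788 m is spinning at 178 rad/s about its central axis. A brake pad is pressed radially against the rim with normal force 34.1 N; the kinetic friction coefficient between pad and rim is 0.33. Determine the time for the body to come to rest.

t ≈ 49.6 s

I = MR² = (3.98)(0.788)² = 2.471 kg·m².
Friction force f = μN = (0.33)(34.1) = 11.25 N at the rim; torque magnitude τ = fR = 8.867 N·m, opposing ω.
|α| = τ/I = 8.867/2.471 = 3.588 rad/s² (deceleration).
0 = ω₀ − |α|t ⇒ t = ω₀/|α| = 178/3.588 = 49.61 s.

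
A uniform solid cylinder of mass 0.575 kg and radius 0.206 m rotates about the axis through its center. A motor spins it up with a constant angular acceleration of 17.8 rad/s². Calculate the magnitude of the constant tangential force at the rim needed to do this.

F ≈ 1.05 N

I = ½MR² = (1/2)(0.575)(0.206)² = 0.01220 kg·m².
The required torque is τ = Iα = (0.01220)(17.80) = 0.2172 N·m.
A tangential force at the rim gives τ = FR, so F = τ/R = 0.2172/0.206 = 1.054 N.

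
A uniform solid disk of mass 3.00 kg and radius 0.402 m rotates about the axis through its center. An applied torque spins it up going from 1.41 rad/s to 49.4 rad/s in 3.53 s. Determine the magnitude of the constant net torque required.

I = ½MR² = (1/2)(3.00)(0.402)² = 0.2424 kg·m².
α = Δω/Δt = (49.4 − 1.41)/3.53 = 13.59 rad/s².
τ = Iα = (0.2424)(13.59) = 3.295 N·m.

τ ≈ 3.30 N·m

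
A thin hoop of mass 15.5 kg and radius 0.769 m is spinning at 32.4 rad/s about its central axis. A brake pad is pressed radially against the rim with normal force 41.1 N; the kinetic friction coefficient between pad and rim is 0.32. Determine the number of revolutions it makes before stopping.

I = MR² = (15.5)(0.769)² = 9.166 kg·m².
Friction force f = μN = (0.32)(41.1) = 13.15 N at the rim; torque magnitude τ = fR = 10.11 N·m, opposing ω.
|α| = τ/I = 10.11/9.166 = 1.103 rad/s² (deceleration).
ω² = ω₀² − 2|α|θ with ω = 0 ⇒ θ = ω₀²/(2|α|) = 475.7 rad = 75.71 rev.

≈ 75.7 revolutions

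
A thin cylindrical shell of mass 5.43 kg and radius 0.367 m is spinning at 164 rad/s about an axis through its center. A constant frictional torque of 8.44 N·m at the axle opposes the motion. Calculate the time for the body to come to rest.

I = MR² = (5.43)(0.367)² = 0.7314 kg·m².
The net torque has magnitude 8.44 N·m, opposing ω.
|α| = τ/I = 8.440/0.7314 = 11.54 rad/s² (deceleration).
0 = ω₀ − |α|t ⇒ t = ω₀/|α| = 164/11.54 = 14.21 s.

t ≈ 14.2 s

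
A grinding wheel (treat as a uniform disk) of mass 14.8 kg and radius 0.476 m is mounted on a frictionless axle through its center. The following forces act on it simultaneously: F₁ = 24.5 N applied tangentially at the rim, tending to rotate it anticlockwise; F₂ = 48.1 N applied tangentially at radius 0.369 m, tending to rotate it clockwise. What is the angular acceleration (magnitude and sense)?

α ≈ 3.63 rad/s², clockwise

I = ½MR² = (1/2)(14.8)(0.476)² = 1.677 kg·m².
Taking anticlockwise as positive: τ₁ = +(24.5)(0.476) = +11.66 N·m; τ₂ = −(48.1)(0.369) = −17.75 N·m.
Net torque τ = -6.087 N·m.
α = τ/I = -6.087/1.677 = -3.630 rad/s².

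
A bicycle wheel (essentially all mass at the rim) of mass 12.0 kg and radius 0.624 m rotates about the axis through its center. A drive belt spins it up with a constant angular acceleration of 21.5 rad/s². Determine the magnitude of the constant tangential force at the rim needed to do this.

F ≈ 161 N

I = MR² = (12.0)(0.624)² = 4.673 kg·m².
The required torque is τ = Iα = (4.673)(21.50) = 100.5 N·m.
A tangential force at the rim gives τ = FR, so F = τ/R = 100.5/0.624 = 161.0 N.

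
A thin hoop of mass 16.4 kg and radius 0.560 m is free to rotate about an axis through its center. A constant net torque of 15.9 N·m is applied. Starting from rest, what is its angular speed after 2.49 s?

I = MR² = (16.4)(0.560)² = 5.143 kg·m².
α = τ/I = 15.9/5.143 = 3.092 rad/s².
ω = ω₀ + αt = 0 + (3.092)(2.49) = 7.698 rad/s.

ω ≈ 7.70 rad/s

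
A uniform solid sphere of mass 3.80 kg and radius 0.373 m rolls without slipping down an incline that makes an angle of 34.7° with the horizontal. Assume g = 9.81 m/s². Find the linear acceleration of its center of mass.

Translation along the incline: Mg sinθ − f = Ma.
Rotation about the center: fR = Iα with I = (2/5)MR². No-slip gives a = αR, so f = (I/R²)a = (2/5)M a.
Substituting: Mg sinθ = (1 + 0.4000)Ma, so a = g sinθ/(1 + 0.4000) = (9.81) sin 34.7° / 1.400 = 3.989 m/s².

a ≈ 3.99 m/s²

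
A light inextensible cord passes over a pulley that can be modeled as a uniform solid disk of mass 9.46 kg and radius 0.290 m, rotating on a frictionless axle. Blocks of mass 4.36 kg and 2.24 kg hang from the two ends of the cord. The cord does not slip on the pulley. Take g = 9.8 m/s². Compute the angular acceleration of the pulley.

α ≈ 6.32 rad/s²

I = ½MR² = (1/2)(9.46)(0.290)² = 0.3978 kg·m².
Heavier block: m₁g − T₁ = m₁a. Lighter block: T₂ − m₂g = m₂a.
Pulley: (T₁ − T₂)R = Iα = I(a/R), so T₁ − T₂ = (I/R²)a = (1/2)M_p a = 4.730·a.
Adding the three: (m₁ − m₂)g = (m₁ + m₂ + 4.730)a, so a = (4.36 − 2.24)(9.8)/(4.36 + 2.24 + 4.730) = 1.834 m/s².
α = a/R = 1.834/0.290 = 6.323 rad/s².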